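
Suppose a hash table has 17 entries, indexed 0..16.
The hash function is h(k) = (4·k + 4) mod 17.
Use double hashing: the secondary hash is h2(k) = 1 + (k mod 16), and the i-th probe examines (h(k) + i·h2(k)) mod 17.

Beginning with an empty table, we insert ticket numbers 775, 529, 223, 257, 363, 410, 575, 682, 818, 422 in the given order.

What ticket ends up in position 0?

410

Insert 775: h=10, slot 10 empty -> index 10.
Insert 529: h=12, slot 12 empty -> index 12.
Insert 223: h=12, h2=16, slot 12 occupied -> index 11.
Insert 257: h=12, h2=2, slot 12 occupied -> index 14.
Insert 363: h=11, h2=12, slot 11 occupied -> index 6.
Insert 410: h=12, h2=11, slots 12,6 occupied -> index 0.
Insert 575: h=9, slot 9 empty -> index 9.
Insert 682: h=12, h2=11, slots 12,6,0,11 occupied -> index 5.
Insert 818: h=12, h2=3, slot 12 occupied -> index 15.
Insert 422: h=9, h2=7, slot 9 occupied -> index 16.
Table: [410, ∅, ∅, ∅, ∅, 682, 363, ∅, ∅, 575, 775, 223, 529, ∅, 257, 818, 422]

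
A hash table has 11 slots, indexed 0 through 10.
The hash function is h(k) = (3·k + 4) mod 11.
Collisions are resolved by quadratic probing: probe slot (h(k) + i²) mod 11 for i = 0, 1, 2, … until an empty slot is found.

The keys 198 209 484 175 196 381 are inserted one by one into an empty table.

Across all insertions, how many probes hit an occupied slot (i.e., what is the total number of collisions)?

3

198 hashes to 4; slot 4 is free → place at 4.
209 hashes to 4; 4 taken → place at 5.
484 hashes to 4; 4,5 taken → place at 8.
175 hashes to 1; slot 1 is free → place at 1.
196 hashes to 9; slot 9 is free → place at 9.
381 hashes to 3; slot 3 is free → place at 3.
Table: [∅, 175, ∅, 381, 198, 209, ∅, ∅, 484, 196, ∅]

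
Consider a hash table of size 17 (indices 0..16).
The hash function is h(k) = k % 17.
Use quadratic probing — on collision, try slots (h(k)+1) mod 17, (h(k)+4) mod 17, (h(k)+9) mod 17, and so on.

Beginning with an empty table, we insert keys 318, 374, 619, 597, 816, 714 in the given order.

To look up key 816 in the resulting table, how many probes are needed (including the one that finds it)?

318 hashes to 12; slot 12 is free -> place at 12.
374 hashes to 0; slot 0 is free -> place at 0.
619 hashes to 7; slot 7 is free -> place at 7.
597 hashes to 2; slot 2 is free -> place at 2.
816 hashes to 0; 0 taken -> place at 1.
714 hashes to 0; 0,1 taken -> place at 4.
Table: [374, 816, 597, -, 714, -, -, 619, -, -, -, -, 318, -, -, -, -]
Lookup 816: h=0, probe 0,1 → found at 1.

2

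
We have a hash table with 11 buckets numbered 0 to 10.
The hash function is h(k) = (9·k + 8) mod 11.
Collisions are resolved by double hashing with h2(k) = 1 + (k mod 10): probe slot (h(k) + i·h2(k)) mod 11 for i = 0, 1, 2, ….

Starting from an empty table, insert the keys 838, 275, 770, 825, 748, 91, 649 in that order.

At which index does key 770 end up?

Insert 838: h=4, slot 4 empty => index 4.
Insert 275: h=8, slot 8 empty => index 8.
Insert 770: h=8, h2=1, slot 8 occupied => index 9.
Insert 825: h=8, h2=6, slot 8 occupied => index 3.
Insert 748: h=8, h2=9, slot 8 occupied => index 6.
Insert 91: h=2, slot 2 empty => index 2.
Insert 649: h=8, h2=10, slot 8 occupied => index 7.
Table: [—, —, 91, 825, 838, —, 748, 649, 275, 770, —]

9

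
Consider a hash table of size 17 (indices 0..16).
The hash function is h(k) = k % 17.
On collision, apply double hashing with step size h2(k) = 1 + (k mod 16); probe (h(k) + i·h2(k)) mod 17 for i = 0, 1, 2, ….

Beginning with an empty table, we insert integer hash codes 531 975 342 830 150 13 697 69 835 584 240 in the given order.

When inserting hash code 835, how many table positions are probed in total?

Insert 531: h=4, slot 4 empty => index 4.
Insert 975: h=6, slot 6 empty => index 6.
Insert 342: h=2, slot 2 empty => index 2.
Insert 830: h=14, slot 14 empty => index 14.
Insert 150: h=14, h2=7, slots 14,4 occupied => index 11.
Insert 13: h=13, slot 13 empty => index 13.
Insert 697: h=0, slot 0 empty => index 0.
Insert 69: h=1, slot 1 empty => index 1.
Insert 835: h=2, h2=4, slots 2,6 occupied => index 10.
Insert 584: h=6, h2=9, slot 6 occupied => index 15.
Insert 240: h=2, h2=1, slot 2 occupied => index 3.
Table: [697, 69, 342, 240, 531, ., 975, ., ., ., 835, 150, ., 13, 830, 584, .]

3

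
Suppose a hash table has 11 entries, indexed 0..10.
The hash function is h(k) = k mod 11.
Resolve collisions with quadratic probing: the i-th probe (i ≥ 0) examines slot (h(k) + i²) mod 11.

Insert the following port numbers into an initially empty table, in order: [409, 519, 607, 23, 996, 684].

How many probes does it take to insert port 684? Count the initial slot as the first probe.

4

409 hashes to 2; slot 2 is free → place at 2.
519 hashes to 2; 2 taken → place at 3.
607 hashes to 2; 2,3 taken → place at 6.
23 hashes to 1; slot 1 is free → place at 1.
996 hashes to 6; 6 taken → place at 7.
684 hashes to 2; 2,3,6 taken → place at 0.
Table: [684, 23, 409, 519, —, —, 607, 996, —, —, —]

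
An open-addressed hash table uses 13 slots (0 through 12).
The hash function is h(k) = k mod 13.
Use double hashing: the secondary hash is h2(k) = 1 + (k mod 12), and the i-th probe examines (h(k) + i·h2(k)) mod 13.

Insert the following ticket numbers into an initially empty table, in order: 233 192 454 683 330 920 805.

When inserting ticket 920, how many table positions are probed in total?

2

233 hashes to 12; slot 12 is free -> place at 12.
192 hashes to 10; slot 10 is free -> place at 10.
454 hashes to 12, h2=11; 12,10 taken -> place at 8.
683 hashes to 7; slot 7 is free -> place at 7.
330 hashes to 5; slot 5 is free -> place at 5.
920 hashes to 10, h2=9; 10 taken -> place at 6.
805 hashes to 12, h2=2; 12 taken -> place at 1.
Table: [—, 805, —, —, —, 330, 920, 683, 454, —, 192, —, 233]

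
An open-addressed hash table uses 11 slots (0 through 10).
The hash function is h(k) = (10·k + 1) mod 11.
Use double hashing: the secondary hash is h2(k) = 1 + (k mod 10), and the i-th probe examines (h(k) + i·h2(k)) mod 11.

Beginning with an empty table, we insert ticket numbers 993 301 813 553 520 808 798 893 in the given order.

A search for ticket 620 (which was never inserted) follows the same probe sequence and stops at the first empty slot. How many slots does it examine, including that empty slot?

4

Insert 993: h=9, slot 9 empty => index 9.
Insert 301: h=8, slot 8 empty => index 8.
Insert 813: h=2, slot 2 empty => index 2.
Insert 553: h=9, h2=4, slots 9,2 occupied => index 6.
Insert 520: h=9, h2=1, slot 9 occupied => index 10.
Insert 808: h=7, slot 7 empty => index 7.
Insert 798: h=6, h2=9, slot 6 occupied => index 4.
Insert 893: h=10, h2=4, slot 10 occupied => index 3.
Table: [-, -, 813, 893, 798, -, 553, 808, 301, 993, 520]
Lookup 620: h=8, h2=1, probe 8,9,10,0 → slot 0 empty, not found.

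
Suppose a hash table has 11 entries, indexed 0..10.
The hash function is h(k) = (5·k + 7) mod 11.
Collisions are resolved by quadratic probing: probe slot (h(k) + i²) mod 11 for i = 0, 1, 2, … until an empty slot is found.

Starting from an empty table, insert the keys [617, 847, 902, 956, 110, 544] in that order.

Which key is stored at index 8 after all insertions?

902

617: h=1 → slot 1
847: h=7 → slot 7
902: h=7, probe 7,8 → slot 8
956: h=2 → slot 2
110: h=7, probe 7,8,0 → slot 0
544: h=10 → slot 10
Table: [110, 617, 956, ., ., ., ., 847, 902, ., 544]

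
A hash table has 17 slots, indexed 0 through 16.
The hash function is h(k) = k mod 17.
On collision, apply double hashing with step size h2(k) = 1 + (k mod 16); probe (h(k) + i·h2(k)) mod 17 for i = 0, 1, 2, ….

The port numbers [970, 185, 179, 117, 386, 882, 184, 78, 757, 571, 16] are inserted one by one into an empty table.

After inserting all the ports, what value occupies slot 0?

16

970 hashes to 1; slot 1 is free → place at 1.
185 hashes to 15; slot 15 is free → place at 15.
179 hashes to 9; slot 9 is free → place at 9.
117 hashes to 15, h2=6; 15 taken → place at 4.
386 hashes to 12; slot 12 is free → place at 12.
882 hashes to 15, h2=3; 15,1,4 taken → place at 7.
184 hashes to 14; slot 14 is free → place at 14.
78 hashes to 10; slot 10 is free → place at 10.
757 hashes to 9, h2=6; 9,15,4,10 taken → place at 16.
571 hashes to 10, h2=12; 10 taken → place at 5.
16 hashes to 16, h2=1; 16 taken → place at 0.
Table: [16, 970, _, _, 117, 571, _, 882, _, 179, 78, _, 386, _, 184, 185, 757]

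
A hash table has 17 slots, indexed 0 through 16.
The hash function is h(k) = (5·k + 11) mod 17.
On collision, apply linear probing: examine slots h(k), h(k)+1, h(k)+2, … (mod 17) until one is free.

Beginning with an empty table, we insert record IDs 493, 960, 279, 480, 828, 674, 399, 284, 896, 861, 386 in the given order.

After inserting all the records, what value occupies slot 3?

828

Insert 493: h=11, slot 11 empty => index 11.
Insert 960: h=0, slot 0 empty => index 0.
Insert 279: h=12, slot 12 empty => index 12.
Insert 480: h=14, slot 14 empty => index 14.
Insert 828: h=3, slot 3 empty => index 3.
Insert 674: h=15, slot 15 empty => index 15.
Insert 399: h=0, slot 0 occupied => index 1.
Insert 284: h=3, slot 3 occupied => index 4.
Insert 896: h=3, slots 3,4 occupied => index 5.
Insert 861: h=15, slot 15 occupied => index 16.
Insert 386: h=3, slots 3,4,5 occupied => index 6.
Table: [960, 399, —, 828, 284, 896, 386, —, —, —, —, 493, 279, —, 480, 674, 861]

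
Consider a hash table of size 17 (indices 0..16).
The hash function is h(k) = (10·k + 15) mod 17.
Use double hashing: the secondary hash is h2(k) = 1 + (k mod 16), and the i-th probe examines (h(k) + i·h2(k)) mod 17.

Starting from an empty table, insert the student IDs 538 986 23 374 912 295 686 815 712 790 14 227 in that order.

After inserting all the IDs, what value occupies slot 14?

Insert 538: h=6, slot 6 empty -> index 6.
Insert 986: h=15, slot 15 empty -> index 15.
Insert 23: h=7, slot 7 empty -> index 7.
Insert 374: h=15, h2=7, slot 15 occupied -> index 5.
Insert 912: h=6, h2=1, slots 6,7 occupied -> index 8.
Insert 295: h=7, h2=8, slots 7,15,6 occupied -> index 14.
Insert 686: h=7, h2=15, slots 7,5 occupied -> index 3.
Insert 815: h=5, h2=16, slot 5 occupied -> index 4.
Insert 712: h=12, slot 12 empty -> index 12.
Insert 790: h=10, slot 10 empty -> index 10.
Insert 14: h=2, slot 2 empty -> index 2.
Insert 227: h=7, h2=4, slot 7 occupied -> index 11.
Table: [∅, ∅, 14, 686, 815, 374, 538, 23, 912, ∅, 790, 227, 712, ∅, 295, 986, ∅]

295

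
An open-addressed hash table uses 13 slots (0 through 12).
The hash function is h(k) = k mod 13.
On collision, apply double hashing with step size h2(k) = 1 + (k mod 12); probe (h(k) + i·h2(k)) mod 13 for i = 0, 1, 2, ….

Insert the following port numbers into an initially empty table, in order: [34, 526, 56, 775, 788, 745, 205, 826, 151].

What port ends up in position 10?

34: h=8 → slot 8
526: h=6 → slot 6
56: h=4 → slot 4
775: h=8, h2=8, probe 8,3 → slot 3
788: h=8, h2=9, probe 8,4,0 → slot 0
745: h=4, h2=2, probe 4,6,8,10 → slot 10
205: h=10, h2=2, probe 10,12 → slot 12
826: h=7 → slot 7
151: h=8, h2=8, probe 8,3,11 → slot 11
Table: [788, _, _, 775, 56, _, 526, 826, 34, _, 745, 151, 205]

745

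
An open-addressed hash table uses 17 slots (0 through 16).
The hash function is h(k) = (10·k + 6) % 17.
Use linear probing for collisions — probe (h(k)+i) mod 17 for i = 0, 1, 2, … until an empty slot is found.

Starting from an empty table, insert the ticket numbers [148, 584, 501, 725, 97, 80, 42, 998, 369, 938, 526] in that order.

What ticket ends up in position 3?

148 hashes to 7; slot 7 is free → place at 7.
584 hashes to 15; slot 15 is free → place at 15.
501 hashes to 1; slot 1 is free → place at 1.
725 hashes to 14; slot 14 is free → place at 14.
97 hashes to 7; 7 taken → place at 8.
80 hashes to 7; 7,8 taken → place at 9.
42 hashes to 1; 1 taken → place at 2.
998 hashes to 7; 7,8,9 taken → place at 10.
369 hashes to 7; 7,8,9,10 taken → place at 11.
938 hashes to 2; 2 taken → place at 3.
526 hashes to 13; slot 13 is free → place at 13.
Table: [-, 501, 42, 938, -, -, -, 148, 97, 80, 998, 369, -, 526, 725, 584, -]

938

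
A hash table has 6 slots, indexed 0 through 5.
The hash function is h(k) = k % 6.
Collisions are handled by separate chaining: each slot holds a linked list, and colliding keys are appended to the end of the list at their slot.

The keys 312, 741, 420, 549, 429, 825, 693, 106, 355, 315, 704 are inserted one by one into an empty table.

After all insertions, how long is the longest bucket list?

Insert 312: h=0, bucket 0 empty → new chain.
Insert 741: h=3, bucket 3 empty → new chain.
Insert 420: h=0, bucket 0 nonempty → append to chain.
Insert 549: h=3, bucket 3 nonempty → append to chain.
Insert 429: h=3, bucket 3 nonempty → append to chain.
Insert 825: h=3, bucket 3 nonempty → append to chain.
Insert 693: h=3, bucket 3 nonempty → append to chain.
Insert 106: h=4, bucket 4 empty → new chain.
Insert 355: h=1, bucket 1 empty → new chain.
Insert 315: h=3, bucket 3 nonempty → append to chain.
Insert 704: h=2, bucket 2 empty → new chain.
Final buckets:
0: 312 -> 420
1: 355
2: 704
3: 741 -> 549 -> 429 -> 825 -> 693 -> 315
4: 106
5: ∅

6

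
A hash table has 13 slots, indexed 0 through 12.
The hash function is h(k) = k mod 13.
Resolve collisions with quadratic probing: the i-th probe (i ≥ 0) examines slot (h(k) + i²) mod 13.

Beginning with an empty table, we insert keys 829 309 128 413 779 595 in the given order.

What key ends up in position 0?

779

829: h=10 => slot 10
309: h=10, probe 10,11 => slot 11
128: h=11, probe 11,12 => slot 12
413: h=10, probe 10,11,1 => slot 1
779: h=12, probe 12,0 => slot 0
595: h=10, probe 10,11,1,6 => slot 6
Table: [779, 413, ., ., ., ., 595, ., ., ., 829, 309, 128]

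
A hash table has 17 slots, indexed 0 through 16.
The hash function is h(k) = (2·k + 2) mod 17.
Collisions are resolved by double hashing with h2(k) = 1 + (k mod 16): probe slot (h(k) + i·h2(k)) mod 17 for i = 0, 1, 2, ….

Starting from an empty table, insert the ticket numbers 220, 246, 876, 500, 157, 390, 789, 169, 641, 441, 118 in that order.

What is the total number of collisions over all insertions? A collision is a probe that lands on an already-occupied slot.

Insert 220: h=0, slot 0 empty → index 0.
Insert 246: h=1, slot 1 empty → index 1.
Insert 876: h=3, slot 3 empty → index 3.
Insert 500: h=16, slot 16 empty → index 16.
Insert 157: h=10, slot 10 empty → index 10.
Insert 390: h=0, h2=7, slot 0 occupied → index 7.
Insert 789: h=16, h2=6, slot 16 occupied → index 5.
Insert 169: h=0, h2=10, slots 0,10,3 occupied → index 13.
Insert 641: h=9, slot 9 empty → index 9.
Insert 441: h=0, h2=10, slots 0,10,3,13 occupied → index 6.
Insert 118: h=0, h2=7, slots 0,7 occupied → index 14.
Table: [220, 246, ., 876, ., 789, 441, 390, ., 641, 157, ., ., 169, 118, ., 500]

11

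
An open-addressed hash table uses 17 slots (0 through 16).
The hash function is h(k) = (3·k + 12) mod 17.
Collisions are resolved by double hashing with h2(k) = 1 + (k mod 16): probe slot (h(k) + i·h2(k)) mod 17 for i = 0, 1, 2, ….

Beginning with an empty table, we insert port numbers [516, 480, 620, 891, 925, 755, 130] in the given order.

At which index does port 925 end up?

Insert 516: h=13, slot 13 empty => index 13.
Insert 480: h=7, slot 7 empty => index 7.
Insert 620: h=2, slot 2 empty => index 2.
Insert 891: h=16, slot 16 empty => index 16.
Insert 925: h=16, h2=14, slots 16,13 occupied => index 10.
Insert 755: h=16, h2=4, slot 16 occupied => index 3.
Insert 130: h=11, slot 11 empty => index 11.
Table: [_, _, 620, 755, _, _, _, 480, _, _, 925, 130, _, 516, _, _, 891]

10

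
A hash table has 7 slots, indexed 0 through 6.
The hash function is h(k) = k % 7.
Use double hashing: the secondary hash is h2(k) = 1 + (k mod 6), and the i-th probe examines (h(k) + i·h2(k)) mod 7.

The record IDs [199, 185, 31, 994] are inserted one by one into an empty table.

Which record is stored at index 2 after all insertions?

185

Insert 199: h=3, slot 3 empty => index 3.
Insert 185: h=3, h2=6, slot 3 occupied => index 2.
Insert 31: h=3, h2=2, slot 3 occupied => index 5.
Insert 994: h=0, slot 0 empty => index 0.
Table: [994, _, 185, 199, _, 31, _]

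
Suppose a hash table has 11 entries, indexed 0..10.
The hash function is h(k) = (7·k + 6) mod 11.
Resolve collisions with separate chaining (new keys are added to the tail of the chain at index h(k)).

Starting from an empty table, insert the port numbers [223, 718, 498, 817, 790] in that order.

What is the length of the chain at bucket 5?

Insert 223: h=5, bucket 5 empty → new chain.
Insert 718: h=5, bucket 5 nonempty → append to chain.
Insert 498: h=5, bucket 5 nonempty → append to chain.
Insert 817: h=5, bucket 5 nonempty → append to chain.
Insert 790: h=3, bucket 3 empty → new chain.
Final buckets:
0: .
1: .
2: .
3: 790
4: .
5: 223 -> 718 -> 498 -> 817
6: .
7: .
8: .
9: .
10: .

4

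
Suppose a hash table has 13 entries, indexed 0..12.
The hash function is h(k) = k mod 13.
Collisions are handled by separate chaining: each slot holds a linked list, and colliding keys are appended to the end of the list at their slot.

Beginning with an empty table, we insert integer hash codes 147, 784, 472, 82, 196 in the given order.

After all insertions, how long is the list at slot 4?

4

147 → bucket 4
784 → bucket 4 (collision)
472 → bucket 4 (collision)
82 → bucket 4 (collision)
196 → bucket 1
Final buckets:
0: —
1: 196
2: —
3: —
4: 147 -> 784 -> 472 -> 82
5: —
6: —
7: —
8: —
9: —
10: —
11: —
12: —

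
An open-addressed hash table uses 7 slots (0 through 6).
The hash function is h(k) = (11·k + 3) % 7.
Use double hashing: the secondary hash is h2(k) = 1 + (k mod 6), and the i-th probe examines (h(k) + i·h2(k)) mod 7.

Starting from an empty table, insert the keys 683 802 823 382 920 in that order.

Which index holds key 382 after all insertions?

Insert 683: h=5, slot 5 empty → index 5.
Insert 802: h=5, h2=5, slot 5 occupied → index 3.
Insert 823: h=5, h2=2, slot 5 occupied → index 0.
Insert 382: h=5, h2=5, slots 5,3 occupied → index 1.
Insert 920: h=1, h2=3, slot 1 occupied → index 4.
Table: [823, 382, _, 802, 920, 683, _]

1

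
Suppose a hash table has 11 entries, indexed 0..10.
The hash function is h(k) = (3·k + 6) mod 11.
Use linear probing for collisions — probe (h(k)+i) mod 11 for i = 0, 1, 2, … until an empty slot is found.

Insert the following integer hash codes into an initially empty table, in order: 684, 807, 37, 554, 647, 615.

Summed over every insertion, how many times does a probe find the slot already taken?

684: h=1 => slot 1
807: h=7 => slot 7
37: h=7, probe 7,8 => slot 8
554: h=7, probe 7,8,9 => slot 9
647: h=0 => slot 0
615: h=3 => slot 3
Table: [647, 684, _, 615, _, _, _, 807, 37, 554, _]

3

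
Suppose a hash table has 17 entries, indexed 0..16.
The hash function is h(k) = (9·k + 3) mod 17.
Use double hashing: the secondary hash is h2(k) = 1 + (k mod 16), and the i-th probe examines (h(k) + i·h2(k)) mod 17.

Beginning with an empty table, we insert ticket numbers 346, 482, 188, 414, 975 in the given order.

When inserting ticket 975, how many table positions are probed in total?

346: h=6 -> slot 6
482: h=6, h2=3, probe 6,9 -> slot 9
188: h=12 -> slot 12
414: h=6, h2=15, probe 6,4 -> slot 4
975: h=6, h2=16, probe 6,5 -> slot 5
Table: [∅, ∅, ∅, ∅, 414, 975, 346, ∅, ∅, 482, ∅, ∅, 188, ∅, ∅, ∅, ∅]

2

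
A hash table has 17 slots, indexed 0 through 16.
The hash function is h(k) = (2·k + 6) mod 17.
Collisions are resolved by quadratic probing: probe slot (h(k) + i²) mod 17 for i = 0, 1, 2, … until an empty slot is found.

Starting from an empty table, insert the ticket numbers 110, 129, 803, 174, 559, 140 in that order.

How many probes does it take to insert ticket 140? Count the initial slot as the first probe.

Insert 110: h=5, slot 5 empty => index 5.
Insert 129: h=9, slot 9 empty => index 9.
Insert 803: h=14, slot 14 empty => index 14.
Insert 174: h=14, slot 14 occupied => index 15.
Insert 559: h=2, slot 2 empty => index 2.
Insert 140: h=14, slots 14,15 occupied => index 1.
Table: [-, 140, 559, -, -, 110, -, -, -, 129, -, -, -, -, 803, 174, -]

3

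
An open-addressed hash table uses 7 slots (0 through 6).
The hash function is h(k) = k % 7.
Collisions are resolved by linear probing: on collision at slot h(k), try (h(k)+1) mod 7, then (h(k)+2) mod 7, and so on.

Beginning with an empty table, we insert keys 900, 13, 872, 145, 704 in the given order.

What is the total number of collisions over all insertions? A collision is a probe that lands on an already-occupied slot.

Insert 900: h=4, slot 4 empty → index 4.
Insert 13: h=6, slot 6 empty → index 6.
Insert 872: h=4, slot 4 occupied → index 5.
Insert 145: h=5, slots 5,6 occupied → index 0.
Insert 704: h=4, slots 4,5,6,0 occupied → index 1.
Table: [145, 704, —, —, 900, 872, 13]

7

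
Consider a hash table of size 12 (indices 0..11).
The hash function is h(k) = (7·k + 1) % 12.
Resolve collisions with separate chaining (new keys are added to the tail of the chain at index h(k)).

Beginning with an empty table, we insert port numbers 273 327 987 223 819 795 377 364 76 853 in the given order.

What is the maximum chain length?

Insert 273: h=4, bucket 4 empty -> new chain.
Insert 327: h=10, bucket 10 empty -> new chain.
Insert 987: h=10, bucket 10 nonempty -> append to chain.
Insert 223: h=2, bucket 2 empty -> new chain.
Insert 819: h=10, bucket 10 nonempty -> append to chain.
Insert 795: h=10, bucket 10 nonempty -> append to chain.
Insert 377: h=0, bucket 0 empty -> new chain.
Insert 364: h=5, bucket 5 empty -> new chain.
Insert 76: h=5, bucket 5 nonempty -> append to chain.
Insert 853: h=8, bucket 8 empty -> new chain.
Final buckets:
0: 377
1: -
2: 223
3: -
4: 273
5: 364 -> 76
6: -
7: -
8: 853
9: -
10: 327 -> 987 -> 819 -> 795
11: -

4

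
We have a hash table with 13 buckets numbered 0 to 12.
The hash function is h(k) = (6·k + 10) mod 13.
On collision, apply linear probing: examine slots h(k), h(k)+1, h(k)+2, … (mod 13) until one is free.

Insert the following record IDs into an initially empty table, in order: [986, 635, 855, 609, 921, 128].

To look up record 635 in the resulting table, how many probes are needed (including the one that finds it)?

986: h=11 → slot 11
635: h=11, probe 11,12 → slot 12
855: h=5 → slot 5
609: h=11, probe 11,12,0 → slot 0
921: h=11, probe 11,12,0,1 → slot 1
128: h=11, probe 11,12,0,1,2 → slot 2
Table: [609, 921, 128, —, —, 855, —, —, —, —, —, 986, 635]
Lookup 635: h=11, probe 11,12 → found at 12.

2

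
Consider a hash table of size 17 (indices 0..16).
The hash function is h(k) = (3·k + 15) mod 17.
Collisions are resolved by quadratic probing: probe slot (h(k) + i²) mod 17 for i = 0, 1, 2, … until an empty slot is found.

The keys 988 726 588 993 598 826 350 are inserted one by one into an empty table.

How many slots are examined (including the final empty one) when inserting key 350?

Insert 988: h=4, slot 4 empty => index 4.
Insert 726: h=0, slot 0 empty => index 0.
Insert 588: h=11, slot 11 empty => index 11.
Insert 993: h=2, slot 2 empty => index 2.
Insert 598: h=7, slot 7 empty => index 7.
Insert 826: h=11, slot 11 occupied => index 12.
Insert 350: h=11, slots 11,12 occupied => index 15.
Table: [726, _, 993, _, 988, _, _, 598, _, _, _, 588, 826, _, _, 350, _]

3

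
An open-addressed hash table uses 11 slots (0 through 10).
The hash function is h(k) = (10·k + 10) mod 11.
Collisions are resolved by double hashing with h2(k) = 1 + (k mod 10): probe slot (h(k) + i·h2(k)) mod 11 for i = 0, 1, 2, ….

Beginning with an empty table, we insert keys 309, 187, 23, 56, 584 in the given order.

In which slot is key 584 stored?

309: h=9 → slot 9
187: h=10 → slot 10
23: h=9, h2=4, probe 9,2 → slot 2
56: h=9, h2=7, probe 9,5 → slot 5
584: h=9, h2=5, probe 9,3 → slot 3
Table: [., ., 23, 584, ., 56, ., ., ., 309, 187]

3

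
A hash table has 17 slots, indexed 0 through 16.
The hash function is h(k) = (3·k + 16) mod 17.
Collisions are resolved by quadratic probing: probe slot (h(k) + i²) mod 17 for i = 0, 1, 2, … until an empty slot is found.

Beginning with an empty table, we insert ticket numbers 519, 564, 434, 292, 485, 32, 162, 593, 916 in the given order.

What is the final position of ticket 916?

Insert 519: h=9, slot 9 empty -> index 9.
Insert 564: h=8, slot 8 empty -> index 8.
Insert 434: h=9, slot 9 occupied -> index 10.
Insert 292: h=8, slots 8,9 occupied -> index 12.
Insert 485: h=9, slots 9,10 occupied -> index 13.
Insert 32: h=10, slot 10 occupied -> index 11.
Insert 162: h=9, slots 9,10,13 occupied -> index 1.
Insert 593: h=10, slots 10,11 occupied -> index 14.
Insert 916: h=10, slots 10,11,14 occupied -> index 2.
Table: [∅, 162, 916, ∅, ∅, ∅, ∅, ∅, 564, 519, 434, 32, 292, 485, 593, ∅, ∅]

2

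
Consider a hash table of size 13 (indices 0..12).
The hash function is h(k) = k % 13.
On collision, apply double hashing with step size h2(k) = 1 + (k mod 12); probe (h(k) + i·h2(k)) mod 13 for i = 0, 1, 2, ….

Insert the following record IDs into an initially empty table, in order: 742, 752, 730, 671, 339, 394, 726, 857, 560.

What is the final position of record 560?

6

742: h=1 -> slot 1
752: h=11 -> slot 11
730: h=2 -> slot 2
671: h=8 -> slot 8
339: h=1, h2=4, probe 1,5 -> slot 5
394: h=4 -> slot 4
726: h=11, h2=7, probe 11,5,12 -> slot 12
857: h=12, h2=6, probe 12,5,11,4,10 -> slot 10
560: h=1, h2=9, probe 1,10,6 -> slot 6
Table: [., 742, 730, ., 394, 339, 560, ., 671, ., 857, 752, 726]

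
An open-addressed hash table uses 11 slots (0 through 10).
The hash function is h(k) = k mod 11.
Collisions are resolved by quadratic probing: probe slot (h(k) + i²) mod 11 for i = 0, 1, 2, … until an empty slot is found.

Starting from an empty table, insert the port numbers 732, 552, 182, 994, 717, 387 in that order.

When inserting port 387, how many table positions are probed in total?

4

Insert 732: h=6, slot 6 empty -> index 6.
Insert 552: h=2, slot 2 empty -> index 2.
Insert 182: h=6, slot 6 occupied -> index 7.
Insert 994: h=4, slot 4 empty -> index 4.
Insert 717: h=2, slot 2 occupied -> index 3.
Insert 387: h=2, slots 2,3,6 occupied -> index 0.
Table: [387, —, 552, 717, 994, —, 732, 182, —, —, —]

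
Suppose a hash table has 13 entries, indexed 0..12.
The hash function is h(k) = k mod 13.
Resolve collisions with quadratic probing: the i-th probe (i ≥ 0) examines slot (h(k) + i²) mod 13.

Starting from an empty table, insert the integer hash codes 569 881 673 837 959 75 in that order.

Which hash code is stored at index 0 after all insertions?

75

569: h=10 => slot 10
881: h=10, probe 10,11 => slot 11
673: h=10, probe 10,11,1 => slot 1
837: h=5 => slot 5
959: h=10, probe 10,11,1,6 => slot 6
75: h=10, probe 10,11,1,6,0 => slot 0
Table: [75, 673, ∅, ∅, ∅, 837, 959, ∅, ∅, ∅, 569, 881, ∅]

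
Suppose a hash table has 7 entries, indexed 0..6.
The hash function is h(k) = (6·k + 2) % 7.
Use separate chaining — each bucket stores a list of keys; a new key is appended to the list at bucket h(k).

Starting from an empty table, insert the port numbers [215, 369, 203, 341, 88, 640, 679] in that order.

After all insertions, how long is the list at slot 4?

3

215 → bucket 4
369 → bucket 4 (collision)
203 → bucket 2
341 → bucket 4 (collision)
88 → bucket 5
640 → bucket 6
679 → bucket 2 (collision)
Final buckets:
0: .
1: .
2: 203 -> 679
3: .
4: 215 -> 369 -> 341
5: 88
6: 640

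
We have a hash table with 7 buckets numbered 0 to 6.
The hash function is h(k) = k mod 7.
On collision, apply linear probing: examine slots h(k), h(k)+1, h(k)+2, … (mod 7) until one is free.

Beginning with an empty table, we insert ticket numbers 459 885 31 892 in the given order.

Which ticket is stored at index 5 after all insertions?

31

459 hashes to 4; slot 4 is free -> place at 4.
885 hashes to 3; slot 3 is free -> place at 3.
31 hashes to 3; 3,4 taken -> place at 5.
892 hashes to 3; 3,4,5 taken -> place at 6.
Table: [-, -, -, 885, 459, 31, 892]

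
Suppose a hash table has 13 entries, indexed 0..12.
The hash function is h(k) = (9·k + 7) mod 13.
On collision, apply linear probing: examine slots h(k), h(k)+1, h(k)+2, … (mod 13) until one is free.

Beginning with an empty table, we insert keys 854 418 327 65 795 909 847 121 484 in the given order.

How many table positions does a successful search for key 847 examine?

4

854 hashes to 10; slot 10 is free => place at 10.
418 hashes to 12; slot 12 is free => place at 12.
327 hashes to 12; 12 taken => place at 0.
65 hashes to 7; slot 7 is free => place at 7.
795 hashes to 12; 12,0 taken => place at 1.
909 hashes to 11; slot 11 is free => place at 11.
847 hashes to 12; 12,0,1 taken => place at 2.
121 hashes to 4; slot 4 is free => place at 4.
484 hashes to 8; slot 8 is free => place at 8.
Table: [327, 795, 847, _, 121, _, _, 65, 484, _, 854, 909, 418]
Lookup 847: h=12, probe 12,0,1,2 → found at 2.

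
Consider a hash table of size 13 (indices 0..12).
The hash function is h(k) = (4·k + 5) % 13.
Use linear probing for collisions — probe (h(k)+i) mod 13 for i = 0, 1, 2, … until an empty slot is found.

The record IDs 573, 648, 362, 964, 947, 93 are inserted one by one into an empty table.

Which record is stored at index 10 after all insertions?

648

Insert 573: h=9, slot 9 empty → index 9.
Insert 648: h=10, slot 10 empty → index 10.
Insert 362: h=10, slot 10 occupied → index 11.
Insert 964: h=0, slot 0 empty → index 0.
Insert 947: h=10, slots 10,11 occupied → index 12.
Insert 93: h=0, slot 0 occupied → index 1.
Table: [964, 93, _, _, _, _, _, _, _, 573, 648, 362, 947]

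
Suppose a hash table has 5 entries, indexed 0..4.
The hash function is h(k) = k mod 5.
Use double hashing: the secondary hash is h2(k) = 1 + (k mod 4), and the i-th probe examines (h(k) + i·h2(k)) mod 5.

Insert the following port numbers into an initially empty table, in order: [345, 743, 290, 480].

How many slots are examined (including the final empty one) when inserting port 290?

345 hashes to 0; slot 0 is free => place at 0.
743 hashes to 3; slot 3 is free => place at 3.
290 hashes to 0, h2=3; 0,3 taken => place at 1.
480 hashes to 0, h2=1; 0,1 taken => place at 2.
Table: [345, 290, 480, 743, .]

3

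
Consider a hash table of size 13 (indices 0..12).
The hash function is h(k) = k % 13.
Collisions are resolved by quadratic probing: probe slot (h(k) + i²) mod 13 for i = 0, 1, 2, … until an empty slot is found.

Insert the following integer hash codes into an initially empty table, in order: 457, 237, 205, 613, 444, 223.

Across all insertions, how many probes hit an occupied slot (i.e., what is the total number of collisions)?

457: h=2 => slot 2
237: h=3 => slot 3
205: h=10 => slot 10
613: h=2, probe 2,3,6 => slot 6
444: h=2, probe 2,3,6,11 => slot 11
223: h=2, probe 2,3,6,11,5 => slot 5
Table: [., ., 457, 237, ., 223, 613, ., ., ., 205, 444, .]

9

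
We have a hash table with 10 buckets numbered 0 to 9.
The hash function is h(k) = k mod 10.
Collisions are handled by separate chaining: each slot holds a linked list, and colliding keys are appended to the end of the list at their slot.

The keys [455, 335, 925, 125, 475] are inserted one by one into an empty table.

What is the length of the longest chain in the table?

Insert 455: h=5, bucket 5 empty -> new chain.
Insert 335: h=5, bucket 5 nonempty -> append to chain.
Insert 925: h=5, bucket 5 nonempty -> append to chain.
Insert 125: h=5, bucket 5 nonempty -> append to chain.
Insert 475: h=5, bucket 5 nonempty -> append to chain.
Final buckets:
0: .
1: .
2: .
3: .
4: .
5: 455 -> 335 -> 925 -> 125 -> 475
6: .
7: .
8: .
9: .

5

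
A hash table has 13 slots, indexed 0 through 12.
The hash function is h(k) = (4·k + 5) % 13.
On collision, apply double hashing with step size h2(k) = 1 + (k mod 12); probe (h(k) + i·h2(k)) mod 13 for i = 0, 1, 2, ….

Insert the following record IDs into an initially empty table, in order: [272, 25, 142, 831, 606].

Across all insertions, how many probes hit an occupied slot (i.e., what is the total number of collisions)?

3

272 hashes to 1; slot 1 is free → place at 1.
25 hashes to 1, h2=2; 1 taken → place at 3.
142 hashes to 1, h2=11; 1 taken → place at 12.
831 hashes to 1, h2=4; 1 taken → place at 5.
606 hashes to 11; slot 11 is free → place at 11.
Table: [., 272, ., 25, ., 831, ., ., ., ., ., 606, 142]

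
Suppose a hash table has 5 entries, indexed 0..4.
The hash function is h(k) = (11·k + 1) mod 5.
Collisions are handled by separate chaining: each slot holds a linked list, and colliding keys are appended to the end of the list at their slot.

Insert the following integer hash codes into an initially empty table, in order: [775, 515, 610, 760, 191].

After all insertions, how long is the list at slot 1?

Insert 775: h=1, bucket 1 empty → new chain.
Insert 515: h=1, bucket 1 nonempty → append to chain.
Insert 610: h=1, bucket 1 nonempty → append to chain.
Insert 760: h=1, bucket 1 nonempty → append to chain.
Insert 191: h=2, bucket 2 empty → new chain.
Final buckets:
0: ∅
1: 775 -> 515 -> 610 -> 760
2: 191
3: ∅
4: ∅

4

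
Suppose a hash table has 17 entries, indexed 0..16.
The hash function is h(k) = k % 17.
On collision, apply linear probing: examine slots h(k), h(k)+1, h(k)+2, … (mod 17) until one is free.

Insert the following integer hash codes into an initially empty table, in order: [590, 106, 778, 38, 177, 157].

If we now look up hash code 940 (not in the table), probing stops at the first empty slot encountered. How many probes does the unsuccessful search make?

Insert 590: h=12, slot 12 empty => index 12.
Insert 106: h=4, slot 4 empty => index 4.
Insert 778: h=13, slot 13 empty => index 13.
Insert 38: h=4, slot 4 occupied => index 5.
Insert 177: h=7, slot 7 empty => index 7.
Insert 157: h=4, slots 4,5 occupied => index 6.
Table: [., ., ., ., 106, 38, 157, 177, ., ., ., ., 590, 778, ., ., .]
Lookup 940: h=5, probe 5,6,7,8 → slot 8 empty, not found.

4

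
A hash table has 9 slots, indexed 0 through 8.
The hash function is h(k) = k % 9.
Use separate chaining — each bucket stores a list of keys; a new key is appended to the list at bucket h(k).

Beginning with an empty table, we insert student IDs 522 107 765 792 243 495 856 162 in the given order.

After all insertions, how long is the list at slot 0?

522 -> bucket 0
107 -> bucket 8
765 -> bucket 0 (collision)
792 -> bucket 0 (collision)
243 -> bucket 0 (collision)
495 -> bucket 0 (collision)
856 -> bucket 1
162 -> bucket 0 (collision)
Final buckets:
0: 522 -> 765 -> 792 -> 243 -> 495 -> 162
1: 856
2: _
3: _
4: _
5: _
6: _
7: _
8: 107

6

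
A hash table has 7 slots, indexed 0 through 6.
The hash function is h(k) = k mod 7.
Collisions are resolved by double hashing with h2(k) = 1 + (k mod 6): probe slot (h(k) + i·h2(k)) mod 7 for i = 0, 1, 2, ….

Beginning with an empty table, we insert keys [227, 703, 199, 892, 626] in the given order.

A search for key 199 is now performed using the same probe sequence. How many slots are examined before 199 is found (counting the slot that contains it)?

227: h=3 → slot 3
703: h=3, h2=2, probe 3,5 → slot 5
199: h=3, h2=2, probe 3,5,0 → slot 0
892: h=3, h2=5, probe 3,1 → slot 1
626: h=3, h2=3, probe 3,6 → slot 6
Table: [199, 892, _, 227, _, 703, 626]
Lookup 199: h=3, h2=2, probe 3,5,0 → found at 0.

3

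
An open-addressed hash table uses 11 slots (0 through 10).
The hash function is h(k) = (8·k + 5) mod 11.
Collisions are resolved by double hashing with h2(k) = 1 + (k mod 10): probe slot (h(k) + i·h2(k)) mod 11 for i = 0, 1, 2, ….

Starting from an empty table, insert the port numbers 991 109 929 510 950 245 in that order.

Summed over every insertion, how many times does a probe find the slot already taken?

1

Insert 991: h=2, slot 2 empty → index 2.
Insert 109: h=8, slot 8 empty → index 8.
Insert 929: h=1, slot 1 empty → index 1.
Insert 510: h=4, slot 4 empty → index 4.
Insert 950: h=4, h2=1, slot 4 occupied → index 5.
Insert 245: h=7, slot 7 empty → index 7.
Table: [-, 929, 991, -, 510, 950, -, 245, 109, -, -]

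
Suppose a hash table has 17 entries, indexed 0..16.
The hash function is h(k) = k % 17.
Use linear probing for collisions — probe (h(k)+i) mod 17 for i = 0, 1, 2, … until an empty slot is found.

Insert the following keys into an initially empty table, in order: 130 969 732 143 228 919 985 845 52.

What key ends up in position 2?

919

Insert 130: h=11, slot 11 empty → index 11.
Insert 969: h=0, slot 0 empty → index 0.
Insert 732: h=1, slot 1 empty → index 1.
Insert 143: h=7, slot 7 empty → index 7.
Insert 228: h=7, slot 7 occupied → index 8.
Insert 919: h=1, slot 1 occupied → index 2.
Insert 985: h=16, slot 16 empty → index 16.
Insert 845: h=12, slot 12 empty → index 12.
Insert 52: h=1, slots 1,2 occupied → index 3.
Table: [969, 732, 919, 52, -, -, -, 143, 228, -, -, 130, 845, -, -, -, 985]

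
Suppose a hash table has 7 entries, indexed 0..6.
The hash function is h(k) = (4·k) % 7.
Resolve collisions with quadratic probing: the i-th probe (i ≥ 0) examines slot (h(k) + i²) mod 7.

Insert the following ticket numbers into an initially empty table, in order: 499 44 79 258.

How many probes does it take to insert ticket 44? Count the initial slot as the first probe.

2

499 hashes to 1; slot 1 is free -> place at 1.
44 hashes to 1; 1 taken -> place at 2.
79 hashes to 1; 1,2 taken -> place at 5.
258 hashes to 3; slot 3 is free -> place at 3.
Table: [., 499, 44, 258, ., 79, .]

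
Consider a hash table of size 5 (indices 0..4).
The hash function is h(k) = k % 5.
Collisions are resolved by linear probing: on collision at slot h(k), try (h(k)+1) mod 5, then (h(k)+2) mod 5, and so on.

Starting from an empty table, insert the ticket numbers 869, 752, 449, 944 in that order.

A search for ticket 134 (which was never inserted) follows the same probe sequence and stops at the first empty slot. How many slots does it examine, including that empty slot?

5

Insert 869: h=4, slot 4 empty → index 4.
Insert 752: h=2, slot 2 empty → index 2.
Insert 449: h=4, slot 4 occupied → index 0.
Insert 944: h=4, slots 4,0 occupied → index 1.
Table: [449, 944, 752, —, 869]
Lookup 134: h=4, probe 4,0,1,2,3 → slot 3 empty, not found.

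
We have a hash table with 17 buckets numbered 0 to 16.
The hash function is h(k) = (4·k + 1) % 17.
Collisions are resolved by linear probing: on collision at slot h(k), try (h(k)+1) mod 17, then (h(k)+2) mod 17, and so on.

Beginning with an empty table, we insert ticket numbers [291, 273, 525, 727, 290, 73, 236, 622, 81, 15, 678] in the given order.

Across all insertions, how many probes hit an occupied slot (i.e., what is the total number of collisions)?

8

291: h=9 → slot 9
273: h=5 → slot 5
525: h=10 → slot 10
727: h=2 → slot 2
290: h=5, probe 5,6 → slot 6
73: h=4 → slot 4
236: h=10, probe 10,11 → slot 11
622: h=7 → slot 7
81: h=2, probe 2,3 → slot 3
15: h=10, probe 10,11,12 → slot 12
678: h=10, probe 10,11,12,13 → slot 13
Table: [-, -, 727, 81, 73, 273, 290, 622, -, 291, 525, 236, 15, 678, -, -, -]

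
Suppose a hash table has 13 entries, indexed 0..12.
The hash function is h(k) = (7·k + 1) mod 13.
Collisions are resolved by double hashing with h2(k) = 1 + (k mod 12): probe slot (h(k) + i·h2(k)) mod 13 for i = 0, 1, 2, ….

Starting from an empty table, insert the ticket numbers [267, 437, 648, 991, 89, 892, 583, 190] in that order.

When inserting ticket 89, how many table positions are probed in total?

2

Insert 267: h=11, slot 11 empty -> index 11.
Insert 437: h=5, slot 5 empty -> index 5.
Insert 648: h=0, slot 0 empty -> index 0.
Insert 991: h=9, slot 9 empty -> index 9.
Insert 89: h=0, h2=6, slot 0 occupied -> index 6.
Insert 892: h=5, h2=5, slot 5 occupied -> index 10.
Insert 583: h=0, h2=8, slot 0 occupied -> index 8.
Insert 190: h=5, h2=11, slot 5 occupied -> index 3.
Table: [648, _, _, 190, _, 437, 89, _, 583, 991, 892, 267, _]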